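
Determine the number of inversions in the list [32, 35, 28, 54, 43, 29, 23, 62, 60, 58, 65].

16 inversions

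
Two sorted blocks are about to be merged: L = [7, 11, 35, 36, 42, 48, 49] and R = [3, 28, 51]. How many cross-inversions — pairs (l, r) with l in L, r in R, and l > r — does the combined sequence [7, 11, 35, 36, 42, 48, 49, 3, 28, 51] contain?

12

Take each right-half value and tally the left-half values above it:
r = 3: 7, 11, 35, 36, 42, 48, 49 → 7
r = 28: 35, 36, 42, 48, 49 → 5
r = 51: none → 0
Cross-inversions: 7 + 5 + 0 = 12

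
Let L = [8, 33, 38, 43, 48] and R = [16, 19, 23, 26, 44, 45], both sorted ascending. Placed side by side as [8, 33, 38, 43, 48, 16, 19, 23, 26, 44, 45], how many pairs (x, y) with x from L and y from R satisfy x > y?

18

Take each right-half value and tally the left-half values above it:
r = 16: 33, 38, 43, 48 → 4
r = 19: 33, 38, 43, 48 → 4
r = 23: 33, 38, 43, 48 → 4
r = 26: 33, 38, 43, 48 → 4
r = 44: 48 → 1
r = 45: 48 → 1
Cross-inversions: 4 + 4 + 4 + 4 + 1 + 1 = 18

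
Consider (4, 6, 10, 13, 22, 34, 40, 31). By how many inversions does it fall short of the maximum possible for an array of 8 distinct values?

26 inversions short

Maximum inversions for 8 distinct elements is C(8, 2) = 8·7/2 = 28.
Current inversions — for each element, count later smaller elements:
4: 0
6: 0
10: 0
13: 0
22: 0
34: 1
40: 1
31: 0
Current total: 0 + 0 + 0 + 0 + 0 + 1 + 1 + 0 = 2
Shortfall: 28 − 2 = 26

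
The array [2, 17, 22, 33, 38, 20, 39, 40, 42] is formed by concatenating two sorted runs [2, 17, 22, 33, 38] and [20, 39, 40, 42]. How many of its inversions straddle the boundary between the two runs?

3 split inversions

Take each right-half value and tally the left-half values above it:
r = 20: 22, 33, 38 → 3
r = 39: none → 0
r = 40: none → 0
r = 42: none → 0
Cross-inversions: 3 + 0 + 0 + 0 = 3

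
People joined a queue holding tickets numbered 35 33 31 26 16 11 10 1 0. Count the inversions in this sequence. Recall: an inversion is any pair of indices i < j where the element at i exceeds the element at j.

36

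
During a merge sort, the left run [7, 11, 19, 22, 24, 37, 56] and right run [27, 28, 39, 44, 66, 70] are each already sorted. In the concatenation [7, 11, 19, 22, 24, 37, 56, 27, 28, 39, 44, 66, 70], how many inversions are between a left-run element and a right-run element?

6 split inversions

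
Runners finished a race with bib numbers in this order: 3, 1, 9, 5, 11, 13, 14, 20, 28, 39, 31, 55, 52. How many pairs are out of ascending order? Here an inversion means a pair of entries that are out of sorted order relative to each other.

4

Element-by-element contributions:
3 → 1 → 1
1 → none → 0
9 → 5 → 1
5 → none → 0
11 → none → 0
13 → none → 0
14 → none → 0
20 → none → 0
28 → none → 0
39 → 31 → 1
31 → none → 0
55 → 52 → 1
52 → none → 0
Sum: 1 + 0 + 1 + 0 + 0 + 0 + 0 + 0 + 0 + 1 + 0 + 1 + 0 = 4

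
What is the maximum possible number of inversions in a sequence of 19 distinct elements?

171 inversions

A reversed (strictly descending) arrangement makes every pair an inversion, giving C(19, 2) inversions.
C(19, 2) = 19·18/2 = 171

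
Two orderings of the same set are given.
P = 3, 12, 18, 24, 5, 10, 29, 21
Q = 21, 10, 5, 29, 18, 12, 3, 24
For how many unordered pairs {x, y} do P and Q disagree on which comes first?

23 disagreeing pairs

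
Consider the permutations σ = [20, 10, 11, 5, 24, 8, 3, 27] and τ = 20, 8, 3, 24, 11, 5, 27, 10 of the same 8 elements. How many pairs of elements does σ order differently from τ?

Assign each item its position (1..8) in the first ordering, then rewrite the second ordering as that position sequence:
positions: 20→1, 10→2, 11→3, 5→4, 24→5, 8→6, 3→7, 27→8
second ordering as positions: [1, 6, 7, 5, 3, 4, 8, 2]
Discordant pairs = inversions in this position sequence.
1: 0
6: 5, 3, 4, 2 → 4
7: 5, 3, 4, 2 → 4
5: 3, 4, 2 → 3
3: 2 → 1
4: 2 → 1
8: 2 → 1
2: 0
Total: 0 + 4 + 4 + 3 + 1 + 1 + 1 + 0 = 14

14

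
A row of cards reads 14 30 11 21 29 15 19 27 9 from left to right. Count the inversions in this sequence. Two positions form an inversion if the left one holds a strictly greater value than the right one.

Element-by-element contributions:
14 → 11, 9 → 2
30 → 11, 21, 29, 15, 19, 27, 9 → 7
11 → 9 → 1
21 → 15, 19, 9 → 3
29 → 15, 19, 27, 9 → 4
15 → 9 → 1
19 → 9 → 1
27 → 9 → 1
9 → none → 0
Sum: 2 + 7 + 1 + 3 + 4 + 1 + 1 + 1 + 0 = 20

20 inversions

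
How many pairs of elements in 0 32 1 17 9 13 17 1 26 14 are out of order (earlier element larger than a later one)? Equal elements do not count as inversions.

Inversions: 17

For each element, count later entries that are smaller:
0 → none → 0
32 → 1, 17, 9, 13, 17, 1, 26, 14 → 8
1 → none → 0
17 → 9, 13, 1, 14 → 4
9 → 1 → 1
13 → 1 → 1
17 → 1, 14 → 2
1 → none → 0
26 → 14 → 1
14 → none → 0
Sum: 0 + 8 + 0 + 4 + 1 + 1 + 2 + 0 + 1 + 0 = 17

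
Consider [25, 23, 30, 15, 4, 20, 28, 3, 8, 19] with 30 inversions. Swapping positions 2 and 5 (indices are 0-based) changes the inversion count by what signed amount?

-1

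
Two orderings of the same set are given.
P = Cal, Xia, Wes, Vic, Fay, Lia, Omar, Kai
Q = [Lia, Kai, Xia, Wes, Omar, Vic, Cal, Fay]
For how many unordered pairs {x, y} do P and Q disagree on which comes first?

Assign each item its position (1..8) in the first ordering, then rewrite the second ordering as that position sequence:
positions: Cal→1, Xia→2, Wes→3, Vic→4, Fay→5, Lia→6, Omar→7, Kai→8
second ordering as positions: [6, 8, 2, 3, 7, 4, 1, 5]
Discordant pairs = inversions in this position sequence.
6: 2, 3, 4, 1, 5 → 5
8: 2, 3, 7, 4, 1, 5 → 6
2: 1 → 1
3: 1 → 1
7: 4, 1, 5 → 3
4: 1 → 1
1: 0
5: 0
Total: 5 + 6 + 1 + 1 + 3 + 1 + 0 + 0 = 17

Disagreeing pairs: 17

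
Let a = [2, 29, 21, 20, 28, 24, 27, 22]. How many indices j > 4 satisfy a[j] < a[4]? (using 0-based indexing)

3

The element at index 4 is 28.
Elements after it: 24, 27, 22
Those smaller than 28: 24, 27, 22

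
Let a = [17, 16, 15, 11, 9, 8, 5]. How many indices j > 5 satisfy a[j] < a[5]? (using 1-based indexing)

2

The element at index 5 is 9.
Elements after it: 8, 5
Those smaller than 9: 8, 5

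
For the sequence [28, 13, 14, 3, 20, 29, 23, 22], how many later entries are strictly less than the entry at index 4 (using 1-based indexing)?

0

The element at index 4 is 3.
Elements after it: 20, 29, 23, 22
None of them are smaller than 3.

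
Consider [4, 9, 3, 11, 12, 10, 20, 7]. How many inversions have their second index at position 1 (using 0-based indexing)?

The element at index 1 is 9.
Elements before it: 4
None of them are larger than 9.

0 such elements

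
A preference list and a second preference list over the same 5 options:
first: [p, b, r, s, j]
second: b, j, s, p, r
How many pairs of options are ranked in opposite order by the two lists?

6

Assign each item its position (1..5) in the first ordering, then rewrite the second ordering as that position sequence:
positions: p→1, b→2, r→3, s→4, j→5
second ordering as positions: [2, 5, 4, 1, 3]
Discordant pairs = inversions in this position sequence.
2: 1 → 1
5: 4, 1, 3 → 3
4: 1, 3 → 2
1: 0
3: 0
Total: 1 + 3 + 2 + 0 + 0 = 6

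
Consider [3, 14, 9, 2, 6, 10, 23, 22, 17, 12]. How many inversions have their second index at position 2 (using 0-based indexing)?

The element at index 2 is 9.
Elements before it: 3, 14
Those larger than 9: 14

1 such element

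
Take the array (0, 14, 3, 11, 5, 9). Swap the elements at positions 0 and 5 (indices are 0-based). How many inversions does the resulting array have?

Positions 0 and 5 hold 0 and 9; after swapping, the array is [9, 14, 3, 11, 5, 0].
Count, for each position, how many later elements it exceeds:
9 → 3, 5, 0 → 3
14 → 3, 11, 5, 0 → 4
3 → 0 → 1
11 → 5, 0 → 2
5 → 0 → 1
0 → none → 0
Sum: 3 + 4 + 1 + 2 + 1 + 0 = 11

There are 11 inversions.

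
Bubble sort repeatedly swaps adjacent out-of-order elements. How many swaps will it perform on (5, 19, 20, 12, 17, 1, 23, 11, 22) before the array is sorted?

Minimum adjacent swaps = number of inversions (each swap of adjacent out-of-order elements removes one inversion and no swap can remove more).
Count inversions — for each element, later elements that are smaller:
5: 1 → 1
19: 12, 17, 1, 11 → 4
20: 12, 17, 1, 11 → 4
12: 1, 11 → 2
17: 1, 11 → 2
1: none → 0
23: 11, 22 → 2
11: none → 0
22: none → 0
Total inversions: 1 + 4 + 4 + 2 + 2 + 0 + 2 + 0 + 0 = 15

15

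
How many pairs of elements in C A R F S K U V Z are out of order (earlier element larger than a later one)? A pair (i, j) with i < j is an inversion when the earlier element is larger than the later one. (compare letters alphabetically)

For each element, count later entries that are smaller:
C: 1
A: 0
R: 2
F: 0
S: 1
K: 0
U: 0
V: 0
Z: 0
Sum: 1 + 0 + 2 + 0 + 1 + 0 + 0 + 0 + 0 = 4

4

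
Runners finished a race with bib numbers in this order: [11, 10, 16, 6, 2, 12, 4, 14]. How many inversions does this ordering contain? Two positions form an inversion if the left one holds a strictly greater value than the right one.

15 inversions

Count, for each position, how many later elements it exceeds:
11 → 10, 6, 2, 4 → 4
10 → 6, 2, 4 → 3
16 → 6, 2, 12, 4, 14 → 5
6 → 2, 4 → 2
2 → none → 0
12 → 4 → 1
4 → none → 0
14 → none → 0
Sum: 4 + 3 + 5 + 2 + 0 + 1 + 0 + 0 = 15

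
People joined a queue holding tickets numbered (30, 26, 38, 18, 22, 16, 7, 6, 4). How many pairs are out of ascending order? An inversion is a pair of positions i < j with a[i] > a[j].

Sweep left to right; for each value list the smaller values that follow it:
30: 7
26: 6
38: 6
18: 4
22: 4
16: 3
7: 2
6: 1
4: 0
Sum: 7 + 6 + 6 + 4 + 4 + 3 + 2 + 1 + 0 = 33

There are 33 out-of-order pairs.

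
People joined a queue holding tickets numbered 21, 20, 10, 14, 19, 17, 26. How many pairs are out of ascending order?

There are 10 inversions.

Listing every pair i<j with a[i]>a[j] (using 1-based positions):
(1,2): 21 > 20
(1,3): 21 > 10
(1,4): 21 > 14
(1,5): 21 > 19
(1,6): 21 > 17
(2,3): 20 > 10
(2,4): 20 > 14
(2,5): 20 > 19
(2,6): 20 > 17
(5,6): 19 > 17
That's 10 pairs.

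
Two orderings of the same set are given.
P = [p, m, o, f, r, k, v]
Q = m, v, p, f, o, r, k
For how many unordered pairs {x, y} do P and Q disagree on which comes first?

7

Assign each item its position (1..7) in the first ordering, then rewrite the second ordering as that position sequence:
positions: p→1, m→2, o→3, f→4, r→5, k→6, v→7
second ordering as positions: [2, 7, 1, 4, 3, 5, 6]
Discordant pairs = inversions in this position sequence.
2: 1 → 1
7: 1, 4, 3, 5, 6 → 5
1: 0
4: 3 → 1
3: 0
5: 0
6: 0
Total: 1 + 5 + 0 + 1 + 0 + 0 + 0 = 7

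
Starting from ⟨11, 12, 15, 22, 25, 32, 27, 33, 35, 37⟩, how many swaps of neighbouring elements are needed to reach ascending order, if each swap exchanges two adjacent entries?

1 adjacent swap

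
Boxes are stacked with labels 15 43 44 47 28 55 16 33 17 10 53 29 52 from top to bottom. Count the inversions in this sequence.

Out-of-order pairs: 36

For each element, count later entries that are smaller:
15 → 10 → 1
43 → 28, 16, 33, 17, 10, 29 → 6
44 → 28, 16, 33, 17, 10, 29 → 6
47 → 28, 16, 33, 17, 10, 29 → 6
28 → 16, 17, 10 → 3
55 → 16, 33, 17, 10, 53, 29, 52 → 7
16 → 10 → 1
33 → 17, 10, 29 → 3
17 → 10 → 1
10 → none → 0
53 → 29, 52 → 2
29 → none → 0
52 → none → 0
Sum: 1 + 6 + 6 + 6 + 3 + 7 + 1 + 3 + 1 + 0 + 2 + 0 + 0 = 36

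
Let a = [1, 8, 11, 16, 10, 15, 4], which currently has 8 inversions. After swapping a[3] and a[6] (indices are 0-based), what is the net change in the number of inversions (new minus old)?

-5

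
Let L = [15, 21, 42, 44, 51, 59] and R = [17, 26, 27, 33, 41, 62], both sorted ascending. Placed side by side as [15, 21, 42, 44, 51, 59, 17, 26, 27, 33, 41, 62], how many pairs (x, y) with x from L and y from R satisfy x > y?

21 cross-inversions

Take each right-half value and tally the left-half values above it:
r = 17: 21, 42, 44, 51, 59 → 5
r = 26: 42, 44, 51, 59 → 4
r = 27: 42, 44, 51, 59 → 4
r = 33: 42, 44, 51, 59 → 4
r = 41: 42, 44, 51, 59 → 4
r = 62: none → 0
Cross-inversions: 5 + 4 + 4 + 4 + 4 + 0 = 21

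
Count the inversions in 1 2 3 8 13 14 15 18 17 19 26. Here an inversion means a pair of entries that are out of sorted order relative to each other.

1 out-of-order pair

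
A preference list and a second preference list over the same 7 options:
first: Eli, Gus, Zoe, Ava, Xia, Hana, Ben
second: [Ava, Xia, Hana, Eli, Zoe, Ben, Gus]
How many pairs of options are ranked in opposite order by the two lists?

Assign each item its position (1..7) in the first ordering, then rewrite the second ordering as that position sequence:
positions: Eli→1, Gus→2, Zoe→3, Ava→4, Xia→5, Hana→6, Ben→7
second ordering as positions: [4, 5, 6, 1, 3, 7, 2]
Discordant pairs = inversions in this position sequence.
4: 1, 3, 2 → 3
5: 1, 3, 2 → 3
6: 1, 3, 2 → 3
1: 0
3: 2 → 1
7: 2 → 1
2: 0
Total: 3 + 3 + 3 + 0 + 1 + 1 + 0 = 11

11 pairs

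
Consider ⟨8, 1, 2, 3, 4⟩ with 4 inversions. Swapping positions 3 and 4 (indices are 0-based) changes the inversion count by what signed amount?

+1

Positions 3 and 4 hold 3 and 4; after swapping, the array is [8, 1, 2, 4, 3].
Count, for each position, how many later elements it exceeds:
8 → 1, 2, 4, 3 → 4
1 → none → 0
2 → none → 0
4 → 3 → 1
3 → none → 0
Sum: 4 + 0 + 0 + 1 + 0 = 5
Change: 5 − 4 = +1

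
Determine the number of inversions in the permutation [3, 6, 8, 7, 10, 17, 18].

Inversion pairs (indices are 1-based):
(3,4): 8 > 7
That's 1 pair.

There is 1 inversion.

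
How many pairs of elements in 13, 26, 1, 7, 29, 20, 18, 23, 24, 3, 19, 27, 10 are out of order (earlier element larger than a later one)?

There are 36 out-of-order pairs.

Element-by-element contributions:
13 → 1, 7, 3, 10 → 4
26 → 1, 7, 20, 18, 23, 24, 3, 19, 10 → 9
1 → none → 0
7 → 3 → 1
29 → 20, 18, 23, 24, 3, 19, 27, 10 → 8
20 → 18, 3, 19, 10 → 4
18 → 3, 10 → 2
23 → 3, 19, 10 → 3
24 → 3, 19, 10 → 3
3 → none → 0
19 → 10 → 1
27 → 10 → 1
10 → none → 0
Sum: 4 + 9 + 0 + 1 + 8 + 4 + 2 + 3 + 3 + 0 + 1 + 1 + 0 = 36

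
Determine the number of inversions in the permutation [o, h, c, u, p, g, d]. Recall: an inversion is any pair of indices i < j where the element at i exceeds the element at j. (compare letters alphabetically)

13 inversions

Element-by-element contributions:
o: 4
h: 3
c: 0
u: 3
p: 2
g: 1
d: 0
Sum: 4 + 3 + 0 + 3 + 2 + 1 + 0 = 13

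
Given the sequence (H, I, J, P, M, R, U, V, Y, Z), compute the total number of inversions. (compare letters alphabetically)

Count, for each position, how many later elements it exceeds:
H → none → 0
I → none → 0
J → none → 0
P → M → 1
M → none → 0
R → none → 0
U → none → 0
V → none → 0
Y → none → 0
Z → none → 0
Sum: 0 + 0 + 0 + 1 + 0 + 0 + 0 + 0 + 0 + 0 = 1

1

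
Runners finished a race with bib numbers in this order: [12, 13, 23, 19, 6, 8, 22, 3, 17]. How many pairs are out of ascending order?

For each element, count later entries that are smaller:
12: 3
13: 3
23: 6
19: 4
6: 1
8: 1
22: 2
3: 0
17: 0
Sum: 3 + 3 + 6 + 4 + 1 + 1 + 2 + 0 + 0 = 20

There are 20 inversions.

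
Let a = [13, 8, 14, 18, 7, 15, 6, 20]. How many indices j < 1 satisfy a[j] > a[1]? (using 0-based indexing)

The element at index 1 is 8.
Elements before it: 13
Those larger than 8: 13

1 such element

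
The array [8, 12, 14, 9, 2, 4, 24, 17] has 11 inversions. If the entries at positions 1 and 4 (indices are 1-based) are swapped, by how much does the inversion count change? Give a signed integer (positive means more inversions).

+1

Positions 1 and 4 hold 8 and 9; after swapping, the array is [9, 12, 14, 8, 2, 4, 24, 17].
For each element, count later entries that are smaller:
9: 3
12: 3
14: 3
8: 2
2: 0
4: 0
24: 1
17: 0
Sum: 3 + 3 + 3 + 2 + 0 + 0 + 1 + 0 = 12
Change: 12 − 11 = +1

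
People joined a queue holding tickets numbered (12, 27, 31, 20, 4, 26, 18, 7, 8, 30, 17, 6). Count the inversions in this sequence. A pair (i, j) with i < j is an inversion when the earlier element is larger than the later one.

41 out-of-order pairs

Count, for each position, how many later elements it exceeds:
12 → 4, 7, 8, 6 → 4
27 → 20, 4, 26, 18, 7, 8, 17, 6 → 8
31 → 20, 4, 26, 18, 7, 8, 30, 17, 6 → 9
20 → 4, 18, 7, 8, 17, 6 → 6
4 → none → 0
26 → 18, 7, 8, 17, 6 → 5
18 → 7, 8, 17, 6 → 4
7 → 6 → 1
8 → 6 → 1
30 → 17, 6 → 2
17 → 6 → 1
6 → none → 0
Sum: 4 + 8 + 9 + 6 + 0 + 5 + 4 + 1 + 1 + 2 + 1 + 0 = 41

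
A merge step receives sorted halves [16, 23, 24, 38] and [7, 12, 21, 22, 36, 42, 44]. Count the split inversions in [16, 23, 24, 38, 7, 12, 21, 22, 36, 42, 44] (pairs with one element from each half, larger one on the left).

Count, for every r in R, how many entries of L exceed r:
r = 7: 16, 23, 24, 38 → 4
r = 12: 16, 23, 24, 38 → 4
r = 21: 23, 24, 38 → 3
r = 22: 23, 24, 38 → 3
r = 36: 38 → 1
r = 42: none → 0
r = 44: none → 0
Cross-inversions: 4 + 4 + 3 + 3 + 1 + 0 + 0 = 15

Cross-inversions: 15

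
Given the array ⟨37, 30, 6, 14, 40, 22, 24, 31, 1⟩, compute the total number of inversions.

Element-by-element contributions:
37 → 30, 6, 14, 22, 24, 31, 1 → 7
30 → 6, 14, 22, 24, 1 → 5
6 → 1 → 1
14 → 1 → 1
40 → 22, 24, 31, 1 → 4
22 → 1 → 1
24 → 1 → 1
31 → 1 → 1
1 → none → 0
Sum: 7 + 5 + 1 + 1 + 4 + 1 + 1 + 1 + 0 = 21

Inversions: 21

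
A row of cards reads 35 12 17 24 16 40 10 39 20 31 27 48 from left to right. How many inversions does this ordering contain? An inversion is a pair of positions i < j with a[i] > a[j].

24 inversions

Count, for each position, how many later elements it exceeds:
35 → 12, 17, 24, 16, 10, 20, 31, 27 → 8
12 → 10 → 1
17 → 16, 10 → 2
24 → 16, 10, 20 → 3
16 → 10 → 1
40 → 10, 39, 20, 31, 27 → 5
10 → none → 0
39 → 20, 31, 27 → 3
20 → none → 0
31 → 27 → 1
27 → none → 0
48 → none → 0
Sum: 8 + 1 + 2 + 3 + 1 + 5 + 0 + 3 + 0 + 1 + 0 + 0 = 24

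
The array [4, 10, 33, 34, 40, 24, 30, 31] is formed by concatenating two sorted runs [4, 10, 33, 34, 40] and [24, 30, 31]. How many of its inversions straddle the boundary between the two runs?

9 cross-inversions

Count, for every r in R, how many entries of L exceed r:
r = 24: 33, 34, 40 → 3
r = 30: 33, 34, 40 → 3
r = 31: 33, 34, 40 → 3
Cross-inversions: 3 + 3 + 3 = 9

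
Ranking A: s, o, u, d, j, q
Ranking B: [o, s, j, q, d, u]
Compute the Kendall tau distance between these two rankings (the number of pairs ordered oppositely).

Assign each item its position (1..6) in the first ordering, then rewrite the second ordering as that position sequence:
positions: s→1, o→2, u→3, d→4, j→5, q→6
second ordering as positions: [2, 1, 5, 6, 4, 3]
Discordant pairs = inversions in this position sequence.
2: 1 → 1
1: 0
5: 4, 3 → 2
6: 4, 3 → 2
4: 3 → 1
3: 0
Total: 1 + 0 + 2 + 2 + 1 + 0 = 6

6 discordant pairs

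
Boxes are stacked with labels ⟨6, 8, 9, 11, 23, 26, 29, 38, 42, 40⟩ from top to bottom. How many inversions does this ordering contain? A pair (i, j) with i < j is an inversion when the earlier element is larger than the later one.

1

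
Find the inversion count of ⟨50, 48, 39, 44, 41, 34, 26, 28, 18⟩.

33

Count, for each position, how many later elements it exceeds:
50 → 48, 39, 44, 41, 34, 26, 28, 18 → 8
48 → 39, 44, 41, 34, 26, 28, 18 → 7
39 → 34, 26, 28, 18 → 4
44 → 41, 34, 26, 28, 18 → 5
41 → 34, 26, 28, 18 → 4
34 → 26, 28, 18 → 3
26 → 18 → 1
28 → 18 → 1
18 → none → 0
Sum: 8 + 7 + 4 + 5 + 4 + 3 + 1 + 1 + 0 = 33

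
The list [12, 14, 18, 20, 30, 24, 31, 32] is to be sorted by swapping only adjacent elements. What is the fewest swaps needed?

Minimum adjacent swaps = number of inversions (each swap of adjacent out-of-order elements removes one inversion and no swap can remove more).
Count inversions — for each element, later elements that are smaller:
12: none → 0
14: none → 0
18: none → 0
20: none → 0
30: 24 → 1
24: none → 0
31: none → 0
32: none → 0
Total inversions: 0 + 0 + 0 + 0 + 1 + 0 + 0 + 0 = 1

1 swap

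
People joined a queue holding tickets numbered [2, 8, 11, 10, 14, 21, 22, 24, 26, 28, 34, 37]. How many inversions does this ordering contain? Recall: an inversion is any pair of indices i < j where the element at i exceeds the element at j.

Element-by-element contributions:
2: 0
8: 0
11: 1
10: 0
14: 0
21: 0
22: 0
24: 0
26: 0
28: 0
34: 0
37: 0
Sum: 0 + 0 + 1 + 0 + 0 + 0 + 0 + 0 + 0 + 0 + 0 + 0 = 1

Inversions: 1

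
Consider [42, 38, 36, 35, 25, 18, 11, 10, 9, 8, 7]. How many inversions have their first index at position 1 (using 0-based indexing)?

9 such elements

The element at index 1 is 38.
Elements after it: 36, 35, 25, 18, 11, 10, 9, 8, 7
Those smaller than 38: 36, 35, 25, 18, 11, 10, 9, 8, 7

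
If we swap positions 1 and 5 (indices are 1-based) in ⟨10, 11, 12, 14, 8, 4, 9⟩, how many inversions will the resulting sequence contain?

Inversions: 12

Positions 1 and 5 hold 10 and 8; after swapping, the array is [8, 11, 12, 14, 10, 4, 9].
Sweep left to right; for each value list the smaller values that follow it:
8 → 4 → 1
11 → 10, 4, 9 → 3
12 → 10, 4, 9 → 3
14 → 10, 4, 9 → 3
10 → 4, 9 → 2
4 → none → 0
9 → none → 0
Sum: 1 + 3 + 3 + 3 + 2 + 0 + 0 = 12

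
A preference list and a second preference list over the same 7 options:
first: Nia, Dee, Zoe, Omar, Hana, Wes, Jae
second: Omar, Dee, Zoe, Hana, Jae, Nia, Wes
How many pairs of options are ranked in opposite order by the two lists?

8

Assign each item its position (1..7) in the first ordering, then rewrite the second ordering as that position sequence:
positions: Nia→1, Dee→2, Zoe→3, Omar→4, Hana→5, Wes→6, Jae→7
second ordering as positions: [4, 2, 3, 5, 7, 1, 6]
Discordant pairs = inversions in this position sequence.
4: 2, 3, 1 → 3
2: 1 → 1
3: 1 → 1
5: 1 → 1
7: 1, 6 → 2
1: 0
6: 0
Total: 3 + 1 + 1 + 1 + 2 + 0 + 0 = 8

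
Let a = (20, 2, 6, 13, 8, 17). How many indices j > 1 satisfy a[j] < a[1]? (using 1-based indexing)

5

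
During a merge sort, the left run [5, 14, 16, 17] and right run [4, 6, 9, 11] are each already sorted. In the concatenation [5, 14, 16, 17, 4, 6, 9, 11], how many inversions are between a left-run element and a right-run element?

For each element r of the right run, count left-run elements greater than r:
r = 4: 5, 14, 16, 17 → 4
r = 6: 14, 16, 17 → 3
r = 9: 14, 16, 17 → 3
r = 11: 14, 16, 17 → 3
Cross-inversions: 4 + 3 + 3 + 3 = 13

13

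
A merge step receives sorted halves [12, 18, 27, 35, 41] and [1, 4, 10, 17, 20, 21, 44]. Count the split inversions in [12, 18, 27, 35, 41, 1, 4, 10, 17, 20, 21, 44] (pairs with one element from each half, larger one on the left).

Take each right-half value and tally the left-half values above it:
r = 1: 12, 18, 27, 35, 41 → 5
r = 4: 12, 18, 27, 35, 41 → 5
r = 10: 12, 18, 27, 35, 41 → 5
r = 17: 18, 27, 35, 41 → 4
r = 20: 27, 35, 41 → 3
r = 21: 27, 35, 41 → 3
r = 44: none → 0
Cross-inversions: 5 + 5 + 5 + 4 + 3 + 3 + 0 = 25

25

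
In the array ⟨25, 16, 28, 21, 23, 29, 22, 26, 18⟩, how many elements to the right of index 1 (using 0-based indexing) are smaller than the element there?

The element at index 1 is 16.
Elements after it: 28, 21, 23, 29, 22, 26, 18
None of them are smaller than 16.

0 such elements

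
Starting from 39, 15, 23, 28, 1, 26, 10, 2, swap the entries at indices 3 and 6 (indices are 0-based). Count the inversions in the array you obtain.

Positions 3 and 6 hold 28 and 10; after swapping, the array is [39, 15, 23, 10, 1, 26, 28, 2].
Count, for each position, how many later elements it exceeds:
39 → 15, 23, 10, 1, 26, 28, 2 → 7
15 → 10, 1, 2 → 3
23 → 10, 1, 2 → 3
10 → 1, 2 → 2
1 → none → 0
26 → 2 → 1
28 → 2 → 1
2 → none → 0
Sum: 7 + 3 + 3 + 2 + 0 + 1 + 1 + 0 = 17

Inversions: 17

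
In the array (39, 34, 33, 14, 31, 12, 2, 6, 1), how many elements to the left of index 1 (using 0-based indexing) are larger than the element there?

The element at index 1 is 34.
Elements before it: 39
Those larger than 34: 39

1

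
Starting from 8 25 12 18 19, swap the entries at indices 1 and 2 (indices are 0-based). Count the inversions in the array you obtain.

2

Positions 1 and 2 hold 25 and 12; after swapping, the array is [8, 12, 25, 18, 19].
For each element, count later entries that are smaller:
8: 0
12: 0
25: 2
18: 0
19: 0
Sum: 0 + 0 + 2 + 0 + 0 = 2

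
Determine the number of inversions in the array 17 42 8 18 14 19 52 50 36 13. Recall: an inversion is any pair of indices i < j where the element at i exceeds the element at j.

19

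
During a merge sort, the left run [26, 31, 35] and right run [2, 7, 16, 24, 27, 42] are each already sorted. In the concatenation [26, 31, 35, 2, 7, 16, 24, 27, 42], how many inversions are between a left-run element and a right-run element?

Count, for every r in R, how many entries of L exceed r:
r = 2: 26, 31, 35 → 3
r = 7: 26, 31, 35 → 3
r = 16: 26, 31, 35 → 3
r = 24: 26, 31, 35 → 3
r = 27: 31, 35 → 2
r = 42: none → 0
Cross-inversions: 3 + 3 + 3 + 3 + 2 + 0 = 14

14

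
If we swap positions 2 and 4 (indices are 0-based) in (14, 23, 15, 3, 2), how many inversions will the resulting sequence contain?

Positions 2 and 4 hold 15 and 2; after swapping, the array is [14, 23, 2, 3, 15].
Element-by-element contributions:
14 → 2, 3 → 2
23 → 2, 3, 15 → 3
2 → none → 0
3 → none → 0
15 → none → 0
Sum: 2 + 3 + 0 + 0 + 0 = 5

5 inversions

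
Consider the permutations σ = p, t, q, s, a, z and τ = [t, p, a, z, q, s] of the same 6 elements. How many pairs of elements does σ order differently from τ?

Assign each item its position (1..6) in the first ordering, then rewrite the second ordering as that position sequence:
positions: p→1, t→2, q→3, s→4, a→5, z→6
second ordering as positions: [2, 1, 5, 6, 3, 4]
Discordant pairs = inversions in this position sequence.
2: 1 → 1
1: 0
5: 3, 4 → 2
6: 3, 4 → 2
3: 0
4: 0
Total: 1 + 0 + 2 + 2 + 0 + 0 = 5

5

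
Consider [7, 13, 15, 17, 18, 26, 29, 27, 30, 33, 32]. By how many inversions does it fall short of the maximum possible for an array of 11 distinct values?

53

Maximum inversions for 11 distinct elements is C(11, 2) = 11·10/2 = 55.
Current inversions — for each element, count later smaller elements:
7: 0
13: 0
15: 0
17: 0
18: 0
26: 0
29: 1
27: 0
30: 0
33: 1
32: 0
Current total: 0 + 0 + 0 + 0 + 0 + 0 + 1 + 0 + 0 + 1 + 0 = 2
Shortfall: 55 − 2 = 53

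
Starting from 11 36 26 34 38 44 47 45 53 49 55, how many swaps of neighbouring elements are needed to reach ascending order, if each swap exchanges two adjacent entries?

4 adjacent swaps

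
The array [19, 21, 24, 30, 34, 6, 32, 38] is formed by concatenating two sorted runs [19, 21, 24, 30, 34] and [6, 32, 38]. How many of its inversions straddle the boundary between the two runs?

There are 6 cross-inversions.

Count, for every r in R, how many entries of L exceed r:
r = 6: 19, 21, 24, 30, 34 → 5
r = 32: 34 → 1
r = 38: none → 0
Cross-inversions: 5 + 1 + 0 = 6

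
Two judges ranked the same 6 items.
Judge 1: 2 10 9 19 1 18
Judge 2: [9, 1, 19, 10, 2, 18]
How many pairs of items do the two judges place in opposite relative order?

Discordant pairs: 8

Assign each item its position (1..6) in the first ordering, then rewrite the second ordering as that position sequence:
positions: 2→1, 10→2, 9→3, 19→4, 1→5, 18→6
second ordering as positions: [3, 5, 4, 2, 1, 6]
Discordant pairs = inversions in this position sequence.
3: 2, 1 → 2
5: 4, 2, 1 → 3
4: 2, 1 → 2
2: 1 → 1
1: 0
6: 0
Total: 2 + 3 + 2 + 1 + 0 + 0 = 8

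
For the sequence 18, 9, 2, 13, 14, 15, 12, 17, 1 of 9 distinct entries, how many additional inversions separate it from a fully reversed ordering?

17

Maximum inversions for 9 distinct elements is C(9, 2) = 9·8/2 = 36.
Current inversions — for each element, count later smaller elements:
18: 8
9: 2
2: 1
13: 2
14: 2
15: 2
12: 1
17: 1
1: 0
Current total: 8 + 2 + 1 + 2 + 2 + 2 + 1 + 1 + 0 = 19
Shortfall: 36 − 19 = 17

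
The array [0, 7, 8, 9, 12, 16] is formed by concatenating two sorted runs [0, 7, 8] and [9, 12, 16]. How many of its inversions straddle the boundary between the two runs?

There are 0 cross-inversions.

Take each right-half value and tally the left-half values above it:
r = 9: none → 0
r = 12: none → 0
r = 16: none → 0
Cross-inversions: 0 + 0 + 0 = 0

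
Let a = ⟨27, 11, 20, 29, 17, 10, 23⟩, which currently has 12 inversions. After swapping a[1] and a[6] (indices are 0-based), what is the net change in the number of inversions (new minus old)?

+5

Positions 1 and 6 hold 11 and 23; after swapping, the array is [27, 23, 20, 29, 17, 10, 11].
Sweep left to right; for each value list the smaller values that follow it:
27: 5
23: 4
20: 3
29: 3
17: 2
10: 0
11: 0
Sum: 5 + 4 + 3 + 3 + 2 + 0 + 0 = 17
Change: 17 − 12 = +5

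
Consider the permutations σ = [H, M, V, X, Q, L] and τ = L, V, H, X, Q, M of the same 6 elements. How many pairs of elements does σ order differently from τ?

Assign each item its position (1..6) in the first ordering, then rewrite the second ordering as that position sequence:
positions: H→1, M→2, V→3, X→4, Q→5, L→6
second ordering as positions: [6, 3, 1, 4, 5, 2]
Discordant pairs = inversions in this position sequence.
6: 3, 1, 4, 5, 2 → 5
3: 1, 2 → 2
1: 0
4: 2 → 1
5: 2 → 1
2: 0
Total: 5 + 2 + 0 + 1 + 1 + 0 = 9

9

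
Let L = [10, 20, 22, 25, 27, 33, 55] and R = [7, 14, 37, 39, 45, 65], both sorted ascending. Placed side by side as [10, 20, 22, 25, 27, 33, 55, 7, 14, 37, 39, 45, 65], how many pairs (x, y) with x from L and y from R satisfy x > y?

Cross-inversions: 16

Take each right-half value and tally the left-half values above it:
r = 7: 10, 20, 22, 25, 27, 33, 55 → 7
r = 14: 20, 22, 25, 27, 33, 55 → 6
r = 37: 55 → 1
r = 39: 55 → 1
r = 45: 55 → 1
r = 65: none → 0
Cross-inversions: 7 + 6 + 1 + 1 + 1 + 0 = 16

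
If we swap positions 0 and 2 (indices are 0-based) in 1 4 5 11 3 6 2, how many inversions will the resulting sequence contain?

Positions 0 and 2 hold 1 and 5; after swapping, the array is [5, 4, 1, 11, 3, 6, 2].
For each element, count later entries that are smaller:
5 → 4, 1, 3, 2 → 4
4 → 1, 3, 2 → 3
1 → none → 0
11 → 3, 6, 2 → 3
3 → 2 → 1
6 → 2 → 1
2 → none → 0
Sum: 4 + 3 + 0 + 3 + 1 + 1 + 0 = 12

12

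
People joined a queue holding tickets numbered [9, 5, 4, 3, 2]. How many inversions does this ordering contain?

10 inversions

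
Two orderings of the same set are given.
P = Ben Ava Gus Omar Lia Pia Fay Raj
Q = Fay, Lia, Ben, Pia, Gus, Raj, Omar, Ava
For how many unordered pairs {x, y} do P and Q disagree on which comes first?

17

Assign each item its position (1..8) in the first ordering, then rewrite the second ordering as that position sequence:
positions: Ben→1, Ava→2, Gus→3, Omar→4, Lia→5, Pia→6, Fay→7, Raj→8
second ordering as positions: [7, 5, 1, 6, 3, 8, 4, 2]
Discordant pairs = inversions in this position sequence.
7: 5, 1, 6, 3, 4, 2 → 6
5: 1, 3, 4, 2 → 4
1: 0
6: 3, 4, 2 → 3
3: 2 → 1
8: 4, 2 → 2
4: 2 → 1
2: 0
Total: 6 + 4 + 0 + 3 + 1 + 2 + 1 + 0 = 17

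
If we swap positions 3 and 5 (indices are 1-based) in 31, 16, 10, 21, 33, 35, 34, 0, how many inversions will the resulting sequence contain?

Positions 3 and 5 hold 10 and 33; after swapping, the array is [31, 16, 33, 21, 10, 35, 34, 0].
Element-by-element contributions:
31: 4
16: 2
33: 3
21: 2
10: 1
35: 2
34: 1
0: 0
Sum: 4 + 2 + 3 + 2 + 1 + 2 + 1 + 0 = 15

15 inversions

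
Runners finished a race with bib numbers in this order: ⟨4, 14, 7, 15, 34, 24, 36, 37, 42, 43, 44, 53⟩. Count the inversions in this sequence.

Inversions: 2

Element-by-element contributions:
4: 0
14: 1
7: 0
15: 0
34: 1
24: 0
36: 0
37: 0
42: 0
43: 0
44: 0
53: 0
Sum: 0 + 1 + 0 + 0 + 1 + 0 + 0 + 0 + 0 + 0 + 0 + 0 = 2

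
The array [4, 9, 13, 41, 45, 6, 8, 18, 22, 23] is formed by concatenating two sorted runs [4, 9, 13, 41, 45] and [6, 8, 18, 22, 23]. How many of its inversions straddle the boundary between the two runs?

14

Count, for every r in R, how many entries of L exceed r:
r = 6: 9, 13, 41, 45 → 4
r = 8: 9, 13, 41, 45 → 4
r = 18: 41, 45 → 2
r = 22: 41, 45 → 2
r = 23: 41, 45 → 2
Cross-inversions: 4 + 4 + 2 + 2 + 2 = 14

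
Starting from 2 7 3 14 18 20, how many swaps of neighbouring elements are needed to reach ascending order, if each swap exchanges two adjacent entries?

1

Each adjacent swap fixes exactly one inversion, so the minimum swap count equals the number of inversions.
Count inversions — for each element, later elements that are smaller:
2: none → 0
7: 3 → 1
3: none → 0
14: none → 0
18: none → 0
20: none → 0
Total inversions: 0 + 1 + 0 + 0 + 0 + 0 = 1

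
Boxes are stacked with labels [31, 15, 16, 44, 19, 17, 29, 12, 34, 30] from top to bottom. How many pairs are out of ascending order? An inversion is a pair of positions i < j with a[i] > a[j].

Out-of-order pairs: 20

For each element, count later entries that are smaller:
31: 7
15: 1
16: 1
44: 6
19: 2
17: 1
29: 1
12: 0
34: 1
30: 0
Sum: 7 + 1 + 1 + 6 + 2 + 1 + 1 + 0 + 1 + 0 = 20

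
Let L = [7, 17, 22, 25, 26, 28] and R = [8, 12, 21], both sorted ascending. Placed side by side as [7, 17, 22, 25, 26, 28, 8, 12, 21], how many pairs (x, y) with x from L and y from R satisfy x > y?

Take each right-half value and tally the left-half values above it:
r = 8: 17, 22, 25, 26, 28 → 5
r = 12: 17, 22, 25, 26, 28 → 5
r = 21: 22, 25, 26, 28 → 4
Cross-inversions: 5 + 5 + 4 = 14

14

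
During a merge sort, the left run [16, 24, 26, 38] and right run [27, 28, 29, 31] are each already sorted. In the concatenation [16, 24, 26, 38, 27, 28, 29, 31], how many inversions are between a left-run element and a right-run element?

For each element r of the right run, count left-run elements greater than r:
r = 27: 38 → 1
r = 28: 38 → 1
r = 29: 38 → 1
r = 31: 38 → 1
Cross-inversions: 1 + 1 + 1 + 1 = 4

4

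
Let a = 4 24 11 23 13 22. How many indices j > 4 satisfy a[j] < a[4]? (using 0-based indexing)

0 such elements

The element at index 4 is 13.
Elements after it: 22
None of them are smaller than 13.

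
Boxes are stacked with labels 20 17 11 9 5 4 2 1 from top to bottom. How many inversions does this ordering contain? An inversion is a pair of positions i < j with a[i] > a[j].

28 inversions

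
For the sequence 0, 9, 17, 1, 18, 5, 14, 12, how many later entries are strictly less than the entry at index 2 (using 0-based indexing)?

The element at index 2 is 17.
Elements after it: 1, 18, 5, 14, 12
Those smaller than 17: 1, 5, 14, 12

4 such elements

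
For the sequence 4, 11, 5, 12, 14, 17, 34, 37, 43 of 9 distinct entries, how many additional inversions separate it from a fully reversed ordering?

35

Maximum inversions for 9 distinct elements is C(9, 2) = 9·8/2 = 36.
Current inversions — for each element, count later smaller elements:
4: 0
11: 1
5: 0
12: 0
14: 0
17: 0
34: 0
37: 0
43: 0
Current total: 0 + 1 + 0 + 0 + 0 + 0 + 0 + 0 + 0 = 1
Shortfall: 36 − 1 = 35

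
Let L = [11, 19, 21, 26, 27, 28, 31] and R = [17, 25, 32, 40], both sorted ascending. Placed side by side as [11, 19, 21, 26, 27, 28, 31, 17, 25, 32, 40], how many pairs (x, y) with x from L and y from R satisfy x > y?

Take each right-half value and tally the left-half values above it:
r = 17: 19, 21, 26, 27, 28, 31 → 6
r = 25: 26, 27, 28, 31 → 4
r = 32: none → 0
r = 40: none → 0
Cross-inversions: 6 + 4 + 0 + 0 = 10

There are 10 cross-inversions.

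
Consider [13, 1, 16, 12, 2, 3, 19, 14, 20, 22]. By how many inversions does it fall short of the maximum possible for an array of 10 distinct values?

34

Maximum inversions for 10 distinct elements is C(10, 2) = 10·9/2 = 45.
Current inversions — for each element, count later smaller elements:
13: 4
1: 0
16: 4
12: 2
2: 0
3: 0
19: 1
14: 0
20: 0
22: 0
Current total: 4 + 0 + 4 + 2 + 0 + 0 + 1 + 0 + 0 + 0 = 11
Shortfall: 45 − 11 = 34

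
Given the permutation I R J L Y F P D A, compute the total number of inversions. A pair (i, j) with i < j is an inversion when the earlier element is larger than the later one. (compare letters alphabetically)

For each element, count later entries that are smaller:
I: 3
R: 6
J: 3
L: 3
Y: 4
F: 2
P: 2
D: 1
A: 0
Sum: 3 + 6 + 3 + 3 + 4 + 2 + 2 + 1 + 0 = 24

24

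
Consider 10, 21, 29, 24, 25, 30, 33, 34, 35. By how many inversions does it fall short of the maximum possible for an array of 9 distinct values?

34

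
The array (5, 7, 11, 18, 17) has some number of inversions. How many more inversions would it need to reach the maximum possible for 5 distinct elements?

9

Maximum inversions for 5 distinct elements is C(5, 2) = 5·4/2 = 10.
Current inversions — for each element, count later smaller elements:
5: 0
7: 0
11: 0
18: 1
17: 0
Current total: 0 + 0 + 0 + 1 + 0 = 1
Shortfall: 10 − 1 = 9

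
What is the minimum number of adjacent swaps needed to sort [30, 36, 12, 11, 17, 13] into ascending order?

10

Each adjacent swap fixes exactly one inversion, so the minimum swap count equals the number of inversions.
Count inversions — for each element, later elements that are smaller:
30: 12, 11, 17, 13 → 4
36: 12, 11, 17, 13 → 4
12: 11 → 1
11: none → 0
17: 13 → 1
13: none → 0
Total inversions: 4 + 4 + 1 + 0 + 1 + 0 = 10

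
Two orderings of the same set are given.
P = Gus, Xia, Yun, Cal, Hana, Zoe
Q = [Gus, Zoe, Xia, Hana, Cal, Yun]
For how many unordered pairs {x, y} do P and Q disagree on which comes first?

Disagreeing pairs: 7

Assign each item its position (1..6) in the first ordering, then rewrite the second ordering as that position sequence:
positions: Gus→1, Xia→2, Yun→3, Cal→4, Hana→5, Zoe→6
second ordering as positions: [1, 6, 2, 5, 4, 3]
Discordant pairs = inversions in this position sequence.
1: 0
6: 2, 5, 4, 3 → 4
2: 0
5: 4, 3 → 2
4: 3 → 1
3: 0
Total: 0 + 4 + 0 + 2 + 1 + 0 = 7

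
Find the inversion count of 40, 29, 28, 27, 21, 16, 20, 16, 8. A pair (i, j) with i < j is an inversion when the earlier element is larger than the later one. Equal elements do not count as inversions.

34 inversions

Element-by-element contributions:
40: 8
29: 7
28: 6
27: 5
21: 4
16: 1
20: 2
16: 1
8: 0
Sum: 8 + 7 + 6 + 5 + 4 + 1 + 2 + 1 + 0 = 34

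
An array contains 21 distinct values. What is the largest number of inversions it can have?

210

The maximum occurs when the array is in strictly decreasing order: every one of the C(21, 2) pairs is inverted.
C(21, 2) = 21·20/2 = 210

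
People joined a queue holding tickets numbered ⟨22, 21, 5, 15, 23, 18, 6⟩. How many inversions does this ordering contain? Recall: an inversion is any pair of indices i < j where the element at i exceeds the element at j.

13 inversions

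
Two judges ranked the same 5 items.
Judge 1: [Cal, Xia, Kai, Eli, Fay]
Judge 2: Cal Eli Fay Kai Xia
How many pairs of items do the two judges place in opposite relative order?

5 discordant pairs

Assign each item its position (1..5) in the first ordering, then rewrite the second ordering as that position sequence:
positions: Cal→1, Xia→2, Kai→3, Eli→4, Fay→5
second ordering as positions: [1, 4, 5, 3, 2]
Discordant pairs = inversions in this position sequence.
1: 0
4: 3, 2 → 2
5: 3, 2 → 2
3: 2 → 1
2: 0
Total: 0 + 2 + 2 + 1 + 0 = 5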